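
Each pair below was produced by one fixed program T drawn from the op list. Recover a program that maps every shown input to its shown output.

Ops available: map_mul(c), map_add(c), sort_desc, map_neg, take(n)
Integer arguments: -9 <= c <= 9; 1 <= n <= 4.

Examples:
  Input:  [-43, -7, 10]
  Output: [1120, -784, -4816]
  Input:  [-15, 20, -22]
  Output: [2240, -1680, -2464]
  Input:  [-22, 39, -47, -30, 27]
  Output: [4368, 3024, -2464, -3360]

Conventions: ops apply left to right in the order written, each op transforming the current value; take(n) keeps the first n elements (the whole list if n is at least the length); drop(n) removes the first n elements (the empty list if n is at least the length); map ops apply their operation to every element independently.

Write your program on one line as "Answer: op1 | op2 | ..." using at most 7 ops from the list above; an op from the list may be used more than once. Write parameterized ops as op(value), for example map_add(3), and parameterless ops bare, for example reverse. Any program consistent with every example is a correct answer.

sort_desc | map_mul(-2) | map_neg | map_mul(7) | take(4) | map_mul(8)

Check, running the answer program on each example:
  [-43, -7, 10] -> [10, -7, -43] -> [-20, 14, 86] -> [20, -14, -86] -> [140, -98, -602] -> [140, -98, -602] -> [1120, -784, -4816]
  [-15, 20, -22] -> [20, -15, -22] -> [-40, 30, 44] -> [40, -30, -44] -> [280, -210, -308] -> [280, -210, -308] -> [2240, -1680, -2464]
  [-22, 39, -47, -30, 27] -> [39, 27, -22, -30, -47] -> [-78, -54, 44, 60, 94] -> [78, 54, -44, -60, -94] -> [546, 378, -308, -420, -658] -> [546, 378, -308, -420] -> [4368, 3024, -2464, -3360]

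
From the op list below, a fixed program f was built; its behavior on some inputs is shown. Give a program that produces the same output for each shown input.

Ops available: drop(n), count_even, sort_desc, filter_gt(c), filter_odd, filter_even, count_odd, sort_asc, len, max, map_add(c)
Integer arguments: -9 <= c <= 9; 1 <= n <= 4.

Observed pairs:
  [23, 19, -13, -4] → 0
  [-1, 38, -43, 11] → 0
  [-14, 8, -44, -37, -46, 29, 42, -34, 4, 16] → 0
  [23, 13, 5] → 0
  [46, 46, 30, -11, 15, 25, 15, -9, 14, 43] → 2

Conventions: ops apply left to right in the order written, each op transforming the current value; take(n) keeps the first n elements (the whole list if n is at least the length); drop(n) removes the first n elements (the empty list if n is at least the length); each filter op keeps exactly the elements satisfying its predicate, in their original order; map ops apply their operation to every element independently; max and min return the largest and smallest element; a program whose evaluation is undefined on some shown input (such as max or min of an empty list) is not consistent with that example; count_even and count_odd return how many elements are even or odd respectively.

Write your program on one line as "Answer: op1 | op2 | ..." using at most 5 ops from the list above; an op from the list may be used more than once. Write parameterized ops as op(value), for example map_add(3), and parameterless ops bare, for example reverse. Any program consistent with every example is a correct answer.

filter_gt(-9) | sort_asc | drop(3) | drop(3) | len

Check, running the answer program on each example:
  [23, 19, -13, -4] -> [23, 19, -4] -> [-4, 19, 23] -> [] -> [] -> 0
  [-1, 38, -43, 11] -> [-1, 38, 11] -> [-1, 11, 38] -> [] -> [] -> 0
  [-14, 8, -44, -37, -46, 29, 42, -34, 4, 16] -> [8, 29, 42, 4, 16] -> [4, 8, 16, 29, 42] -> [29, 42] -> [] -> 0
  [23, 13, 5] -> [23, 13, 5] -> [5, 13, 23] -> [] -> [] -> 0
  [46, 46, 30, -11, 15, 25, 15, -9, 14, 43] -> [46, 46, 30, 15, 25, 15, 14, 43] -> [14, 15, 15, 25, 30, 43, 46, 46] -> [25, 30, 43, 46, 46] -> [46, 46] -> 2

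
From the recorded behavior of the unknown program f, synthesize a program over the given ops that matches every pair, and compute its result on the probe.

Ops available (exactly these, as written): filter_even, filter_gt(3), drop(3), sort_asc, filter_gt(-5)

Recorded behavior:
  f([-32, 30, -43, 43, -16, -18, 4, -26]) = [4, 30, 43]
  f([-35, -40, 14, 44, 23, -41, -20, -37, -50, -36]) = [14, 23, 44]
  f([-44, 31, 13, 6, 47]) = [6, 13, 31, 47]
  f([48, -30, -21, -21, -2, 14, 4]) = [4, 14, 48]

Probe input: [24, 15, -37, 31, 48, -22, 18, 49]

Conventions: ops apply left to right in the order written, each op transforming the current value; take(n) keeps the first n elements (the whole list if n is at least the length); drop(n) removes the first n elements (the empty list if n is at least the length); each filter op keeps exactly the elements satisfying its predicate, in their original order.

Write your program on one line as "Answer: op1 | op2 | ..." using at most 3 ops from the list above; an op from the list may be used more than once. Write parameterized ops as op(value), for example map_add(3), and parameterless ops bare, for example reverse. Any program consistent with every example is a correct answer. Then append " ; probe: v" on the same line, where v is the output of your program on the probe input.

sort_asc | filter_gt(3) ; probe: [15, 18, 24, 31, 48, 49]

Check, running the answer program on each example:
  [-32, 30, -43, 43, -16, -18, 4, -26] -> [-43, -32, -26, -18, -16, 4, 30, 43] -> [4, 30, 43]
  [-35, -40, 14, 44, 23, -41, -20, -37, -50, -36] -> [-50, -41, -40, -37, -36, -35, -20, 14, 23, 44] -> [14, 23, 44]
  [-44, 31, 13, 6, 47] -> [-44, 6, 13, 31, 47] -> [6, 13, 31, 47]
  [48, -30, -21, -21, -2, 14, 4] -> [-30, -21, -21, -2, 4, 14, 48] -> [4, 14, 48]
  probe: [24, 15, -37, 31, 48, -22, 18, 49] -> [-37, -22, 15, 18, 24, 31, 48, 49] -> [15, 18, 24, 31, 48, 49]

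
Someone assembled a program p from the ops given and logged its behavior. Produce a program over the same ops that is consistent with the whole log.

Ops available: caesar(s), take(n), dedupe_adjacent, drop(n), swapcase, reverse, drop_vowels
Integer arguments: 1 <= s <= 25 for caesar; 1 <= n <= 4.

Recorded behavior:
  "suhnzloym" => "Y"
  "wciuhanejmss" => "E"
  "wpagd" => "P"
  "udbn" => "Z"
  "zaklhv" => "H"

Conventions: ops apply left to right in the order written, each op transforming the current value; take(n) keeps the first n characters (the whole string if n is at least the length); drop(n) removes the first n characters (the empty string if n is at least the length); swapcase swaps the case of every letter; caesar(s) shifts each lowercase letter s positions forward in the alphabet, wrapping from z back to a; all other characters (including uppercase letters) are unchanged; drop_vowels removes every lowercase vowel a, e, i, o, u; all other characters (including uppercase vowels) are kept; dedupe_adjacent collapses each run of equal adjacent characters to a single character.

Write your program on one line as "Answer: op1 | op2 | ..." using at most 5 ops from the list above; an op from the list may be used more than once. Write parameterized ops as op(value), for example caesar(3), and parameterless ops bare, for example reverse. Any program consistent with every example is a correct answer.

reverse | caesar(12) | take(1) | swapcase

Check, running the answer program on each example:
  "suhnzloym" -> "myolznhus" -> "ykaxlztge" -> "y" -> "Y"
  "wciuhanejmss" -> "ssmjenahuicw" -> "eeyvqzmtguoi" -> "e" -> "E"
  "wpagd" -> "dgapw" -> "psmbi" -> "p" -> "P"
  "udbn" -> "nbdu" -> "znpg" -> "z" -> "Z"
  "zaklhv" -> "vhlkaz" -> "htxwml" -> "h" -> "H"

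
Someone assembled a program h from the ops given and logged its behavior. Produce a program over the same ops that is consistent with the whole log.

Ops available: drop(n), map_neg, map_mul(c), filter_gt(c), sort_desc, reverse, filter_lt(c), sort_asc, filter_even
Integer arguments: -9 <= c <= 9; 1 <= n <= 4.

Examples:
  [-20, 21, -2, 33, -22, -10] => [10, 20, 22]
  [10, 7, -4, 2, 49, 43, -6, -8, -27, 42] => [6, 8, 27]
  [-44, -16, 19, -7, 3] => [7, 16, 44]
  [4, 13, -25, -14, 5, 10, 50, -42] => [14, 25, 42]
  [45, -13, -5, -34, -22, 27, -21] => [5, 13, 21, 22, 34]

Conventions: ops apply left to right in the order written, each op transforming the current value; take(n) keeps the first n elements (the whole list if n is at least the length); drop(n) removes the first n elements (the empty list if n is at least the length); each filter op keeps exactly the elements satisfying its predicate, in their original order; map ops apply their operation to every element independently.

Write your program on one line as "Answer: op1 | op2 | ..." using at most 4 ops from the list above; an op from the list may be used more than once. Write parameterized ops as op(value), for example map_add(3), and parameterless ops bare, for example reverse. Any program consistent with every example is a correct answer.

filter_lt(-3) | filter_lt(-4) | sort_desc | map_neg

Check, running the answer program on each example:
  [-20, 21, -2, 33, -22, -10] -> [-20, -22, -10] -> [-20, -22, -10] -> [-10, -20, -22] -> [10, 20, 22]
  [10, 7, -4, 2, 49, 43, -6, -8, -27, 42] -> [-4, -6, -8, -27] -> [-6, -8, -27] -> [-6, -8, -27] -> [6, 8, 27]
  [-44, -16, 19, -7, 3] -> [-44, -16, -7] -> [-44, -16, -7] -> [-7, -16, -44] -> [7, 16, 44]
  [4, 13, -25, -14, 5, 10, 50, -42] -> [-25, -14, -42] -> [-25, -14, -42] -> [-14, -25, -42] -> [14, 25, 42]
  [45, -13, -5, -34, -22, 27, -21] -> [-13, -5, -34, -22, -21] -> [-13, -5, -34, -22, -21] -> [-5, -13, -21, -22, -34] -> [5, 13, 21, 22, 34]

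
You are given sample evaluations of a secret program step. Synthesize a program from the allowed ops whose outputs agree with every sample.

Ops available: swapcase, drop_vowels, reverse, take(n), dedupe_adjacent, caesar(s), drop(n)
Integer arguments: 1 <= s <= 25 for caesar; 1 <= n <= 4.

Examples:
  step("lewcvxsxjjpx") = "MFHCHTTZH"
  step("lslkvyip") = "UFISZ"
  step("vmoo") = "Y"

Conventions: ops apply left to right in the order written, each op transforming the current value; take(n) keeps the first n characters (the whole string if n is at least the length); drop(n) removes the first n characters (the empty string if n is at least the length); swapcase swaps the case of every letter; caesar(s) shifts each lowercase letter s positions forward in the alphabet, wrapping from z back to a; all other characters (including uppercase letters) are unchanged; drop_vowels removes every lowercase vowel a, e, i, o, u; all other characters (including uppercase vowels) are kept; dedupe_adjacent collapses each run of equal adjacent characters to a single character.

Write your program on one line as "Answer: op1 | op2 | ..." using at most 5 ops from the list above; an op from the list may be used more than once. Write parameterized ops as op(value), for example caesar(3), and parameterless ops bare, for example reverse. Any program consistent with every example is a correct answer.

caesar(10) | drop(1) | swapcase | drop(2)

Check, running the answer program on each example:
  "lewcvxsxjjpx" -> "vogmfhchttzh" -> "ogmfhchttzh" -> "OGMFHCHTTZH" -> "MFHCHTTZH"
  "lslkvyip" -> "vcvufisz" -> "cvufisz" -> "CVUFISZ" -> "UFISZ"
  "vmoo" -> "fwyy" -> "wyy" -> "WYY" -> "Y"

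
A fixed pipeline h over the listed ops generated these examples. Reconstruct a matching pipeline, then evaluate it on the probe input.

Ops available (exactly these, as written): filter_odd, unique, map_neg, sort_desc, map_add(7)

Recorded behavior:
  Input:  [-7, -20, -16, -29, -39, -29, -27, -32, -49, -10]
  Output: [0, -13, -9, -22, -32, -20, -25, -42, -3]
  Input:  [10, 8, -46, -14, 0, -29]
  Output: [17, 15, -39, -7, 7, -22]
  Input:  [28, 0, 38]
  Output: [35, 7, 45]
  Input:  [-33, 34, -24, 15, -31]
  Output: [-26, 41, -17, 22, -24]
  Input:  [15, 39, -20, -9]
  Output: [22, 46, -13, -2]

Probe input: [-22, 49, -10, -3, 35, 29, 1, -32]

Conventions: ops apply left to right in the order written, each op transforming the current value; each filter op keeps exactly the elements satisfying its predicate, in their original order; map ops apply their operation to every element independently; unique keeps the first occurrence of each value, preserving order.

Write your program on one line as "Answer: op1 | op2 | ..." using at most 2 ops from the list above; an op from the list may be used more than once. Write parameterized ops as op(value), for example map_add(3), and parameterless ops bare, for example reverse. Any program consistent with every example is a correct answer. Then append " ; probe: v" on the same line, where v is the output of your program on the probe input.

map_add(7) | unique ; probe: [-15, 56, -3, 4, 42, 36, 8, -25]

Check, running the answer program on each example:
  [-7, -20, -16, -29, -39, -29, -27, -32, -49, -10] -> [0, -13, -9, -22, -32, -22, -20, -25, -42, -3] -> [0, -13, -9, -22, -32, -20, -25, -42, -3]
  [10, 8, -46, -14, 0, -29] -> [17, 15, -39, -7, 7, -22] -> [17, 15, -39, -7, 7, -22]
  [28, 0, 38] -> [35, 7, 45] -> [35, 7, 45]
  [-33, 34, -24, 15, -31] -> [-26, 41, -17, 22, -24] -> [-26, 41, -17, 22, -24]
  [15, 39, -20, -9] -> [22, 46, -13, -2] -> [22, 46, -13, -2]
  probe: [-22, 49, -10, -3, 35, 29, 1, -32] -> [-15, 56, -3, 4, 42, 36, 8, -25] -> [-15, 56, -3, 4, 42, 36, 8, -25]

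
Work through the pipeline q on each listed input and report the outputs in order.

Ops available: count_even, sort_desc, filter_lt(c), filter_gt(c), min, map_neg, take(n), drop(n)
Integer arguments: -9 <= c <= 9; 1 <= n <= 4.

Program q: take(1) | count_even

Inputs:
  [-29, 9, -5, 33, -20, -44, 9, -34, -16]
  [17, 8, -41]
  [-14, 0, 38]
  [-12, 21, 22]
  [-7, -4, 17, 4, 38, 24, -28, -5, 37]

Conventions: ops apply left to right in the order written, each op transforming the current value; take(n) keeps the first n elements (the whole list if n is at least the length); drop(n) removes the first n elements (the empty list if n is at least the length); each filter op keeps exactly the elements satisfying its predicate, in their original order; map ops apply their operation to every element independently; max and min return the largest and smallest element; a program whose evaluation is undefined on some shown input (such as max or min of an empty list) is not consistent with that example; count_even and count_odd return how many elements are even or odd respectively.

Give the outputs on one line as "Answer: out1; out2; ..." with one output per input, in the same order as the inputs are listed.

0; 0; 1; 1; 0

Execution, op by op:
  [-29, 9, -5, 33, -20, -44, 9, -34, -16] -> [-29] -> 0
  [17, 8, -41] -> [17] -> 0
  [-14, 0, 38] -> [-14] -> 1
  [-12, 21, 22] -> [-12] -> 1
  [-7, -4, 17, 4, 38, 24, -28, -5, 37] -> [-7] -> 0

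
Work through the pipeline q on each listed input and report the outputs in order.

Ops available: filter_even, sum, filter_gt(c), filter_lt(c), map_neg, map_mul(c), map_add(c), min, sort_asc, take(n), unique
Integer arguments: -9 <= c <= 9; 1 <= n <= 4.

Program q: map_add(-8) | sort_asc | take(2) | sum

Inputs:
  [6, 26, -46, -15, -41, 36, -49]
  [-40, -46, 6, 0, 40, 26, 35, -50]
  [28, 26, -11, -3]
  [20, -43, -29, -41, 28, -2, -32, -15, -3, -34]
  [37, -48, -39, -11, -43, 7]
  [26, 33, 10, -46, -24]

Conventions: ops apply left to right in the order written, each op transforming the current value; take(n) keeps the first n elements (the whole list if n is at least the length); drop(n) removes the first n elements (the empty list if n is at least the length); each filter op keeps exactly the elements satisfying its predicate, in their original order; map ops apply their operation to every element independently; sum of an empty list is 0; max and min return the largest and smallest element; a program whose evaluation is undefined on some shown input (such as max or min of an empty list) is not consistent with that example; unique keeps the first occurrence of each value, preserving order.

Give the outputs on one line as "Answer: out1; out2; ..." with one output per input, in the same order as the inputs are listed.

Execution, op by op:
  [6, 26, -46, -15, -41, 36, -49] -> [-2, 18, -54, -23, -49, 28, -57] -> [-57, -54, -49, -23, -2, 18, 28] -> [-57, -54] -> -111
  [-40, -46, 6, 0, 40, 26, 35, -50] -> [-48, -54, -2, -8, 32, 18, 27, -58] -> [-58, -54, -48, -8, -2, 18, 27, 32] -> [-58, -54] -> -112
  [28, 26, -11, -3] -> [20, 18, -19, -11] -> [-19, -11, 18, 20] -> [-19, -11] -> -30
  [20, -43, -29, -41, 28, -2, -32, -15, -3, -34] -> [12, -51, -37, -49, 20, -10, -40, -23, -11, -42] -> [-51, -49, -42, -40, -37, -23, -11, -10, 12, 20] -> [-51, -49] -> -100
  [37, -48, -39, -11, -43, 7] -> [29, -56, -47, -19, -51, -1] -> [-56, -51, -47, -19, -1, 29] -> [-56, -51] -> -107
  [26, 33, 10, -46, -24] -> [18, 25, 2, -54, -32] -> [-54, -32, 2, 18, 25] -> [-54, -32] -> -86

-111; -112; -30; -100; -107; -86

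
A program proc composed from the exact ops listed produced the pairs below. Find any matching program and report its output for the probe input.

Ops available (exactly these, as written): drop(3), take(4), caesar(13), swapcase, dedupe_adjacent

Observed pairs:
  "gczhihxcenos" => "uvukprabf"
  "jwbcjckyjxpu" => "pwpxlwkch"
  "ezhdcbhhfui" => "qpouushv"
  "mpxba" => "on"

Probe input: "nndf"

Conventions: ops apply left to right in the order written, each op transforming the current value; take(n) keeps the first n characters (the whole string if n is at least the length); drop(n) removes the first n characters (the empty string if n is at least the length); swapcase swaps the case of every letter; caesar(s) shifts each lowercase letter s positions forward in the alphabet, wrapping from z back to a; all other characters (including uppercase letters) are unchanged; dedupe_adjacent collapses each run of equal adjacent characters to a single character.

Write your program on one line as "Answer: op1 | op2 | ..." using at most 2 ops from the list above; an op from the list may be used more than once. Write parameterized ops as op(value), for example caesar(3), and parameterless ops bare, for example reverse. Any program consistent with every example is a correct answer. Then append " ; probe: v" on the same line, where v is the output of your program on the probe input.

drop(3) | caesar(13) ; probe: "s"

Check, running the answer program on each example:
  "gczhihxcenos" -> "hihxcenos" -> "uvukprabf"
  "jwbcjckyjxpu" -> "cjckyjxpu" -> "pwpxlwkch"
  "ezhdcbhhfui" -> "dcbhhfui" -> "qpouushv"
  "mpxba" -> "ba" -> "on"
  probe: "nndf" -> "f" -> "s"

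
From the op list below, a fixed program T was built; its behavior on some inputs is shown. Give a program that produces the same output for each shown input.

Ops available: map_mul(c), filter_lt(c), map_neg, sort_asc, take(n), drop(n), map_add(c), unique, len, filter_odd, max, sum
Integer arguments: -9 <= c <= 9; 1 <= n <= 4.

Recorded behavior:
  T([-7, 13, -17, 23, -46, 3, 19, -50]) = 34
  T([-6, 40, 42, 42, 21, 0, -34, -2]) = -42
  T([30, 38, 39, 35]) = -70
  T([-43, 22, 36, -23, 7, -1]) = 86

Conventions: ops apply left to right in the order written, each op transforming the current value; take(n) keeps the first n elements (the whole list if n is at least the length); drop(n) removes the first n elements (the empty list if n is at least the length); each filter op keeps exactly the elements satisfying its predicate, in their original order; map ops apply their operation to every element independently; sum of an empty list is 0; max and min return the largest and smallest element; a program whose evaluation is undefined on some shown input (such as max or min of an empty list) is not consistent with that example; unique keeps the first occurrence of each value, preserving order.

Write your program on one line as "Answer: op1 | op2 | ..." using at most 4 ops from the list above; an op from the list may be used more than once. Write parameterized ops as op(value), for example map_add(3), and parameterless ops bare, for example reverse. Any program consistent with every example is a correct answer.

filter_odd | map_mul(-2) | sort_asc | max

Check, running the answer program on each example:
  [-7, 13, -17, 23, -46, 3, 19, -50] -> [-7, 13, -17, 23, 3, 19] -> [14, -26, 34, -46, -6, -38] -> [-46, -38, -26, -6, 14, 34] -> 34
  [-6, 40, 42, 42, 21, 0, -34, -2] -> [21] -> [-42] -> [-42] -> -42
  [30, 38, 39, 35] -> [39, 35] -> [-78, -70] -> [-78, -70] -> -70
  [-43, 22, 36, -23, 7, -1] -> [-43, -23, 7, -1] -> [86, 46, -14, 2] -> [-14, 2, 46, 86] -> 86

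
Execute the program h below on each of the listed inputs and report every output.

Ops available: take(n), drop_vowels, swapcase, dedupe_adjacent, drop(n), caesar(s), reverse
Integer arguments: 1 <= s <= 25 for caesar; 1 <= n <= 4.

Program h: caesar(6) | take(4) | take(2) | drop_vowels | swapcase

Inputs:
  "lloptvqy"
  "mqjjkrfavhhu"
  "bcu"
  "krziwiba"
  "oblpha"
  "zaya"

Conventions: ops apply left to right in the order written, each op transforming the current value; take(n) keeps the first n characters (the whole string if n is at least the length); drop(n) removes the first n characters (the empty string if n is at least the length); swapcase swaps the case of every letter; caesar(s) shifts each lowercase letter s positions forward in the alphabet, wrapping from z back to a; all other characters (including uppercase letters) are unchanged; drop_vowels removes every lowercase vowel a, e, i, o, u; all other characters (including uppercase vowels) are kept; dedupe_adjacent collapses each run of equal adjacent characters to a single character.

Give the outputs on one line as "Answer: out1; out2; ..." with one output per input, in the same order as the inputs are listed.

"RR"; "SW"; "H"; "QX"; "H"; "FG"

Execution, op by op:
  "lloptvqy" -> "rruvzbwe" -> "rruv" -> "rr" -> "rr" -> "RR"
  "mqjjkrfavhhu" -> "swppqxlgbnna" -> "swpp" -> "sw" -> "sw" -> "SW"
  "bcu" -> "hia" -> "hia" -> "hi" -> "h" -> "H"
  "krziwiba" -> "qxfocohg" -> "qxfo" -> "qx" -> "qx" -> "QX"
  "oblpha" -> "uhrvng" -> "uhrv" -> "uh" -> "h" -> "H"
  "zaya" -> "fgeg" -> "fgeg" -> "fg" -> "fg" -> "FG"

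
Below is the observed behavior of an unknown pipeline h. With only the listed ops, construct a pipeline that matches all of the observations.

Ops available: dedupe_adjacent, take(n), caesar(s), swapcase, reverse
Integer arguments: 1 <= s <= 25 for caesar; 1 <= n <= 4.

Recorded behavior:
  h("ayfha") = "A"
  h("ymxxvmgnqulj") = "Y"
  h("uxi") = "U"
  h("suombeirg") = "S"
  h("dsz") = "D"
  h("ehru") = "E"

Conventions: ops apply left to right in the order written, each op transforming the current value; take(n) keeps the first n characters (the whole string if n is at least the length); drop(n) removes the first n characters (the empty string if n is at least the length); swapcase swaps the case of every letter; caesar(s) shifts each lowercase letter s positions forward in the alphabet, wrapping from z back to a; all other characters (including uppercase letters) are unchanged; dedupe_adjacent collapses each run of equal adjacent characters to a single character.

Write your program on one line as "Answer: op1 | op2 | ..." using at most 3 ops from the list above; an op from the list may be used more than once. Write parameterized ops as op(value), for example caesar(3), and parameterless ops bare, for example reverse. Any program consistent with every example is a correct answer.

dedupe_adjacent | swapcase | take(1)

Check, running the answer program on each example:
  "ayfha" -> "ayfha" -> "AYFHA" -> "A"
  "ymxxvmgnqulj" -> "ymxvmgnqulj" -> "YMXVMGNQULJ" -> "Y"
  "uxi" -> "uxi" -> "UXI" -> "U"
  "suombeirg" -> "suombeirg" -> "SUOMBEIRG" -> "S"
  "dsz" -> "dsz" -> "DSZ" -> "D"
  "ehru" -> "ehru" -> "EHRU" -> "E"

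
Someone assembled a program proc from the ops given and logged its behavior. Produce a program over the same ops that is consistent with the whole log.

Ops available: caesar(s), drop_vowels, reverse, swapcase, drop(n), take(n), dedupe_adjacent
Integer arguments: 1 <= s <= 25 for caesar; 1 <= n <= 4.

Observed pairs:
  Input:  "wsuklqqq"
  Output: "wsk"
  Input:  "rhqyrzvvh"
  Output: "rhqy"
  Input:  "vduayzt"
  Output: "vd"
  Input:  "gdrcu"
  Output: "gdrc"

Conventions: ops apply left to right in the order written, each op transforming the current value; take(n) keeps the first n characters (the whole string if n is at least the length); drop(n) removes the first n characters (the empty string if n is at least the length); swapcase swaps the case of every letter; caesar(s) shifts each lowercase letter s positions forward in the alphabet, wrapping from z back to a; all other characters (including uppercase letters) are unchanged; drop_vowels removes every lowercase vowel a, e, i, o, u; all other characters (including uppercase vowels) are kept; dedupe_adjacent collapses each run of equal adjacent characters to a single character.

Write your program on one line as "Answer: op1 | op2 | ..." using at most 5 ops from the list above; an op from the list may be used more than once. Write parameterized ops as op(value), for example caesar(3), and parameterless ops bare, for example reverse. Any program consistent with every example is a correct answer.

swapcase | take(4) | swapcase | drop_vowels

Check, running the answer program on each example:
  "wsuklqqq" -> "WSUKLQQQ" -> "WSUK" -> "wsuk" -> "wsk"
  "rhqyrzvvh" -> "RHQYRZVVH" -> "RHQY" -> "rhqy" -> "rhqy"
  "vduayzt" -> "VDUAYZT" -> "VDUA" -> "vdua" -> "vd"
  "gdrcu" -> "GDRCU" -> "GDRC" -> "gdrc" -> "gdrc"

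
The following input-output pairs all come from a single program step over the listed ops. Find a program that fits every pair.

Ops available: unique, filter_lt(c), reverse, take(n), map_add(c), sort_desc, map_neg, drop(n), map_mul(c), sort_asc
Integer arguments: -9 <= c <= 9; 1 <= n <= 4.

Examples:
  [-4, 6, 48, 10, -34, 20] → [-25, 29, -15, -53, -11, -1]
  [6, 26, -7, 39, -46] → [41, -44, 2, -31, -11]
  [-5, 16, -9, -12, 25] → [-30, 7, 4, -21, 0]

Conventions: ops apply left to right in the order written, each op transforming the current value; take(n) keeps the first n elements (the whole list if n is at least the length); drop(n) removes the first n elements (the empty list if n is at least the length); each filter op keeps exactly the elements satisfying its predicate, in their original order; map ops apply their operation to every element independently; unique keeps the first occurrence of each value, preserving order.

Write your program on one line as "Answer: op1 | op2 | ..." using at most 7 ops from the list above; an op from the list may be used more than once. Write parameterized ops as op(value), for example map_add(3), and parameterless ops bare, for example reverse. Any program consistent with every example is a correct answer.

map_neg | map_add(-9) | map_add(4) | map_neg | reverse | map_mul(-1)

Check, running the answer program on each example:
  [-4, 6, 48, 10, -34, 20] -> [4, -6, -48, -10, 34, -20] -> [-5, -15, -57, -19, 25, -29] -> [-1, -11, -53, -15, 29, -25] -> [1, 11, 53, 15, -29, 25] -> [25, -29, 15, 53, 11, 1] -> [-25, 29, -15, -53, -11, -1]
  [6, 26, -7, 39, -46] -> [-6, -26, 7, -39, 46] -> [-15, -35, -2, -48, 37] -> [-11, -31, 2, -44, 41] -> [11, 31, -2, 44, -41] -> [-41, 44, -2, 31, 11] -> [41, -44, 2, -31, -11]
  [-5, 16, -9, -12, 25] -> [5, -16, 9, 12, -25] -> [-4, -25, 0, 3, -34] -> [0, -21, 4, 7, -30] -> [0, 21, -4, -7, 30] -> [30, -7, -4, 21, 0] -> [-30, 7, 4, -21, 0]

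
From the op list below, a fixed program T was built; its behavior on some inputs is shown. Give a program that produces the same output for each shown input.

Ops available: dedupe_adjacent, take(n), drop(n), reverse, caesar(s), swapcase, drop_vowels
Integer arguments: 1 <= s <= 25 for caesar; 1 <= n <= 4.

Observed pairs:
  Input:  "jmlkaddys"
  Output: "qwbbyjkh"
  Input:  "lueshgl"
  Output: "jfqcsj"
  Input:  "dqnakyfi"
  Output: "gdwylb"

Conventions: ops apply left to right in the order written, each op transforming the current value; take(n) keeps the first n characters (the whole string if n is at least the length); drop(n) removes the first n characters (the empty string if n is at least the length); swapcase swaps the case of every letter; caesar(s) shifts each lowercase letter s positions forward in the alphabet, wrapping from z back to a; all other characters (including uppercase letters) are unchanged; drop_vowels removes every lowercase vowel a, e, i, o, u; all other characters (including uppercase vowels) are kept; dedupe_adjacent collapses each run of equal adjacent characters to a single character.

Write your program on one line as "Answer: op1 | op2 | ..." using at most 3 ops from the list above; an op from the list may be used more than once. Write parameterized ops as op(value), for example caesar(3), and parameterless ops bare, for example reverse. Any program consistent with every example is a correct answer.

reverse | caesar(24) | drop_vowels

Check, running the answer program on each example:
  "jmlkaddys" -> "syddaklmj" -> "qwbbyijkh" -> "qwbbyjkh"
  "lueshgl" -> "lghseul" -> "jefqcsj" -> "jfqcsj"
  "dqnakyfi" -> "ifykanqd" -> "gdwiylob" -> "gdwylb"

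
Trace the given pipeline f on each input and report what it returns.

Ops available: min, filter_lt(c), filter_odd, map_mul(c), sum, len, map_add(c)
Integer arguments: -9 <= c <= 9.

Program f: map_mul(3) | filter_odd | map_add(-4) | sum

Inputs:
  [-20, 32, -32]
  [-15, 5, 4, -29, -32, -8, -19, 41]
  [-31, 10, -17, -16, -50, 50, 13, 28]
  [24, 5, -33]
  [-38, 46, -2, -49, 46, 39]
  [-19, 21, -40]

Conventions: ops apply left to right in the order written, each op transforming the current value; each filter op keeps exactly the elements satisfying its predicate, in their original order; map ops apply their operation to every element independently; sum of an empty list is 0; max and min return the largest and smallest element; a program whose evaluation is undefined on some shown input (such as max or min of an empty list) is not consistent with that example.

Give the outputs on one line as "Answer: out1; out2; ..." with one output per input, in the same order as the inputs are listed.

Execution, op by op:
  [-20, 32, -32] -> [-60, 96, -96] -> [] -> [] -> 0
  [-15, 5, 4, -29, -32, -8, -19, 41] -> [-45, 15, 12, -87, -96, -24, -57, 123] -> [-45, 15, -87, -57, 123] -> [-49, 11, -91, -61, 119] -> -71
  [-31, 10, -17, -16, -50, 50, 13, 28] -> [-93, 30, -51, -48, -150, 150, 39, 84] -> [-93, -51, 39] -> [-97, -55, 35] -> -117
  [24, 5, -33] -> [72, 15, -99] -> [15, -99] -> [11, -103] -> -92
  [-38, 46, -2, -49, 46, 39] -> [-114, 138, -6, -147, 138, 117] -> [-147, 117] -> [-151, 113] -> -38
  [-19, 21, -40] -> [-57, 63, -120] -> [-57, 63] -> [-61, 59] -> -2

0; -71; -117; -92; -38; -2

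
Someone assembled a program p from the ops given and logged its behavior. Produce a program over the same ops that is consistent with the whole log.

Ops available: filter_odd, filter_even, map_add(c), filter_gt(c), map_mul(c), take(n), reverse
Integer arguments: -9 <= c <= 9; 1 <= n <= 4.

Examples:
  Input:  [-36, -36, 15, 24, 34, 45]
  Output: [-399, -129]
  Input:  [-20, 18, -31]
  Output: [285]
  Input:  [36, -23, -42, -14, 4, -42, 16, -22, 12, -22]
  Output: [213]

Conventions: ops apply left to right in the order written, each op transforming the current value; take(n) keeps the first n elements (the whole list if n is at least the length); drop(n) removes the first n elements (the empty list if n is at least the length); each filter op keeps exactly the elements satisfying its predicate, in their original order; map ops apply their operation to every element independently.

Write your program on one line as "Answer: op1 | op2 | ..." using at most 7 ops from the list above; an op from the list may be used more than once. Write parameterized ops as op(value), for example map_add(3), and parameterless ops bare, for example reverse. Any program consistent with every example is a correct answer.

map_mul(-9) | map_add(7) | map_add(6) | reverse | map_add(-7) | filter_odd

Check, running the answer program on each example:
  [-36, -36, 15, 24, 34, 45] -> [324, 324, -135, -216, -306, -405] -> [331, 331, -128, -209, -299, -398] -> [337, 337, -122, -203, -293, -392] -> [-392, -293, -203, -122, 337, 337] -> [-399, -300, -210, -129, 330, 330] -> [-399, -129]
  [-20, 18, -31] -> [180, -162, 279] -> [187, -155, 286] -> [193, -149, 292] -> [292, -149, 193] -> [285, -156, 186] -> [285]
  [36, -23, -42, -14, 4, -42, 16, -22, 12, -22] -> [-324, 207, 378, 126, -36, 378, -144, 198, -108, 198] -> [-317, 214, 385, 133, -29, 385, -137, 205, -101, 205] -> [-311, 220, 391, 139, -23, 391, -131, 211, -95, 211] -> [211, -95, 211, -131, 391, -23, 139, 391, 220, -311] -> [204, -102, 204, -138, 384, -30, 132, 384, 213, -318] -> [213]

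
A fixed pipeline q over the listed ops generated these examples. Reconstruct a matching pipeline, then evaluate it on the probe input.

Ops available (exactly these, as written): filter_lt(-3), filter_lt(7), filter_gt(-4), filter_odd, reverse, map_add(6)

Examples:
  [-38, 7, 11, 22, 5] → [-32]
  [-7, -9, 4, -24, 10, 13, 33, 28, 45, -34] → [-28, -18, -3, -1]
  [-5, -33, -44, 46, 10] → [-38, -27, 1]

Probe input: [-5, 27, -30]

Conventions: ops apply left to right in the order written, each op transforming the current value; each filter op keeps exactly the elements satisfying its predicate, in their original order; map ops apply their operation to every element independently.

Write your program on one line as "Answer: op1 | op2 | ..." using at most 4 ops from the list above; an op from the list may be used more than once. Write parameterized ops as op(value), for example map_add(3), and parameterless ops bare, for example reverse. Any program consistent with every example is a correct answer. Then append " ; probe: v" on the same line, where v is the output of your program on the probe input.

reverse | filter_lt(-3) | map_add(6) ; probe: [-24, 1]

Check, running the answer program on each example:
  [-38, 7, 11, 22, 5] -> [5, 22, 11, 7, -38] -> [-38] -> [-32]
  [-7, -9, 4, -24, 10, 13, 33, 28, 45, -34] -> [-34, 45, 28, 33, 13, 10, -24, 4, -9, -7] -> [-34, -24, -9, -7] -> [-28, -18, -3, -1]
  [-5, -33, -44, 46, 10] -> [10, 46, -44, -33, -5] -> [-44, -33, -5] -> [-38, -27, 1]
  probe: [-5, 27, -30] -> [-30, 27, -5] -> [-30, -5] -> [-24, 1]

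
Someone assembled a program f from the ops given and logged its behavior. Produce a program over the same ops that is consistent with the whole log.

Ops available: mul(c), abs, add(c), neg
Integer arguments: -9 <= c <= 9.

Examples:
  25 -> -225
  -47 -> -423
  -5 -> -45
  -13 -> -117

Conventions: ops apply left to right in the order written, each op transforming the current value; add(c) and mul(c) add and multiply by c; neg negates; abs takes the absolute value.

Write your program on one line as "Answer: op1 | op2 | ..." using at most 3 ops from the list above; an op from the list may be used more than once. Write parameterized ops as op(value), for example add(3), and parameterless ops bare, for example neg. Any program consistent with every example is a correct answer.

mul(-1) | abs | mul(-9)

Check, running the answer program on each example:
  25 -> -25 -> 25 -> -225
  -47 -> 47 -> 47 -> -423
  -5 -> 5 -> 5 -> -45
  -13 -> 13 -> 13 -> -117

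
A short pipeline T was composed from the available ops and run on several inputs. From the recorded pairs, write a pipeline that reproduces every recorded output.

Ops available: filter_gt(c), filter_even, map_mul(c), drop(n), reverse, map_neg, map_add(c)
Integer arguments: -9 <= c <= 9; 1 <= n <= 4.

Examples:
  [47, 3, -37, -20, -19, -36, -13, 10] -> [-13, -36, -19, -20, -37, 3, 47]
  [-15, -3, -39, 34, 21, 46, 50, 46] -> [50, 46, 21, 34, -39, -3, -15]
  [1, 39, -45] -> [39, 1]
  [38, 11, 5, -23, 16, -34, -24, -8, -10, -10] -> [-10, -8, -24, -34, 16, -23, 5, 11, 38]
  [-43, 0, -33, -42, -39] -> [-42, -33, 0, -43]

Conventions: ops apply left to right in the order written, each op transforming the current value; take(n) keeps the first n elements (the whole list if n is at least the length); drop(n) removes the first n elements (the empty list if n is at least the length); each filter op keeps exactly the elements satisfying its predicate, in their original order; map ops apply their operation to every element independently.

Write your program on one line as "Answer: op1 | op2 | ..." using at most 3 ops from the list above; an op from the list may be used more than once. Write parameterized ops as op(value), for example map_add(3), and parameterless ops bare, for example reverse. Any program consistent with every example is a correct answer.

reverse | drop(1)

Check, running the answer program on each example:
  [47, 3, -37, -20, -19, -36, -13, 10] -> [10, -13, -36, -19, -20, -37, 3, 47] -> [-13, -36, -19, -20, -37, 3, 47]
  [-15, -3, -39, 34, 21, 46, 50, 46] -> [46, 50, 46, 21, 34, -39, -3, -15] -> [50, 46, 21, 34, -39, -3, -15]
  [1, 39, -45] -> [-45, 39, 1] -> [39, 1]
  [38, 11, 5, -23, 16, -34, -24, -8, -10, -10] -> [-10, -10, -8, -24, -34, 16, -23, 5, 11, 38] -> [-10, -8, -24, -34, 16, -23, 5, 11, 38]
  [-43, 0, -33, -42, -39] -> [-39, -42, -33, 0, -43] -> [-42, -33, 0, -43]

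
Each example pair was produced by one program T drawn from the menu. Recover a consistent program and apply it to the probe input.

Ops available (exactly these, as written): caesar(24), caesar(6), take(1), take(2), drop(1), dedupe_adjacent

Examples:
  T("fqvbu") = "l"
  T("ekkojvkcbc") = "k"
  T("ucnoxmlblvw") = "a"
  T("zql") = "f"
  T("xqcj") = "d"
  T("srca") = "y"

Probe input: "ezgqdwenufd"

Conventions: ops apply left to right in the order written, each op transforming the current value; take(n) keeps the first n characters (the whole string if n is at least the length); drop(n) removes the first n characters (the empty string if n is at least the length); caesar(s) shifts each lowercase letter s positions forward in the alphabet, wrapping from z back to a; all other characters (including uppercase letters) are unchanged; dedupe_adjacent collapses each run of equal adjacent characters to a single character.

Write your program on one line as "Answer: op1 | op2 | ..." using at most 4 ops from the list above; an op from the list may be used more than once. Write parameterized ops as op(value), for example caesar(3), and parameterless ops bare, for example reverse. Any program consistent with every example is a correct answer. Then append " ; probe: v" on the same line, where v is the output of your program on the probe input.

dedupe_adjacent | caesar(6) | take(1) ; probe: "k"

Check, running the answer program on each example:
  "fqvbu" -> "fqvbu" -> "lwbha" -> "l"
  "ekkojvkcbc" -> "ekojvkcbc" -> "kqupbqihi" -> "k"
  "ucnoxmlblvw" -> "ucnoxmlblvw" -> "aitudsrhrbc" -> "a"
  "zql" -> "zql" -> "fwr" -> "f"
  "xqcj" -> "xqcj" -> "dwip" -> "d"
  "srca" -> "srca" -> "yxig" -> "y"
  probe: "ezgqdwenufd" -> "ezgqdwenufd" -> "kfmwjcktalj" -> "k"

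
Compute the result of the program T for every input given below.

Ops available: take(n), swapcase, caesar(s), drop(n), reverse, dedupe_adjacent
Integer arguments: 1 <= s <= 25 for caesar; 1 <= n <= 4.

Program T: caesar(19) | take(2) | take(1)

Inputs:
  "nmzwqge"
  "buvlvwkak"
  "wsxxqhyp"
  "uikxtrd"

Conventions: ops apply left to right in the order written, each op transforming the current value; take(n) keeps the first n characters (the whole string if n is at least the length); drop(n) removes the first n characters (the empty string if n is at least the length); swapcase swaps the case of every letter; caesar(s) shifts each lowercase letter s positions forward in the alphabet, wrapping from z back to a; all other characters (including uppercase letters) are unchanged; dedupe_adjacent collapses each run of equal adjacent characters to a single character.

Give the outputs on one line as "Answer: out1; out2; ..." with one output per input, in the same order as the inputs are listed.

Execution, op by op:
  "nmzwqge" -> "gfspjzx" -> "gf" -> "g"
  "buvlvwkak" -> "unoeopdtd" -> "un" -> "u"
  "wsxxqhyp" -> "plqqjari" -> "pl" -> "p"
  "uikxtrd" -> "nbdqmkw" -> "nb" -> "n"

"g"; "u"; "p"; "n"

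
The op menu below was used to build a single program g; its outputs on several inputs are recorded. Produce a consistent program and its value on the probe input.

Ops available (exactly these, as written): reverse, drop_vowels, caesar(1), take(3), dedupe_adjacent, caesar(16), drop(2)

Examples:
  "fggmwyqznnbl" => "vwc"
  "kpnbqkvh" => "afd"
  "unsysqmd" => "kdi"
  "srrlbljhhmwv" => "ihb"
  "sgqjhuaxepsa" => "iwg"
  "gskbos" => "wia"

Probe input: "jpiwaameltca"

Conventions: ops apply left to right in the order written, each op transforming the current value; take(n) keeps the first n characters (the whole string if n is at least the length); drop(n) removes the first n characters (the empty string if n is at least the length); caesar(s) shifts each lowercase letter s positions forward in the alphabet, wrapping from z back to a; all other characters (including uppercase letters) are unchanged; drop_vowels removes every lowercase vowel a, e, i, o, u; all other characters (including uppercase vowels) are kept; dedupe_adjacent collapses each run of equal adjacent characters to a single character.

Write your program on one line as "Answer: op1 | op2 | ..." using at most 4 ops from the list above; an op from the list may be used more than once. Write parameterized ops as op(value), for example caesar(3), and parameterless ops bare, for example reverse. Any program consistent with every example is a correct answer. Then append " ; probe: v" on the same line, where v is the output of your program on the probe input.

caesar(16) | dedupe_adjacent | take(3) ; probe: "zfy"

Check, running the answer program on each example:
  "fggmwyqznnbl" -> "vwwcmogpddrb" -> "vwcmogpdrb" -> "vwc"
  "kpnbqkvh" -> "afdrgalx" -> "afdrgalx" -> "afd"
  "unsysqmd" -> "kdioigct" -> "kdioigct" -> "kdi"
  "srrlbljhhmwv" -> "ihhbrbzxxcml" -> "ihbrbzxcml" -> "ihb"
  "sgqjhuaxepsa" -> "iwgzxkqnufiq" -> "iwgzxkqnufiq" -> "iwg"
  "gskbos" -> "wiarei" -> "wiarei" -> "wia"
  probe: "jpiwaameltca" -> "zfymqqcubjsq" -> "zfymqcubjsq" -> "zfy"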